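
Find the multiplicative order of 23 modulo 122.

20

By Lagrange's theorem, ord_122(23) divides φ(122) = φ(2)·φ(61) = 1·60 = 60 = 2^2 · 3 · 5.
Divisors of 60: 1, 2, 3, 4, 5, 6, 10, 12, 15, 20, 30, 60.
Test each divisor d:
23^1 ≡ 23 (mod 122)
23^2 ≡ 41 (mod 122)
23^3 ≡ 89 (mod 122)
23^4 ≡ 95 (mod 122)
23^5 ≡ 111 (mod 122)
23^6 ≡ 113 (mod 122)
23^10 ≡ 121 (mod 122)
23^12 ≡ 81 (mod 122)
23^15 ≡ 11 (mod 122)
23^20 ≡ 1 (mod 122) ✓
Hence ord(23) = 20.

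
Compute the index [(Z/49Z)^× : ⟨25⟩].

2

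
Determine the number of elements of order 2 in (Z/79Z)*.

φ(79) = 79 − 1 = 78 = 2 · 3 · 13.
(Z/79Z)^× is cyclic (|G| = 78); a cyclic group of order m has exactly φ(d) elements of each order d | m, and none otherwise.
2 | 78, and φ(2) = 2 − 1 = 1.

1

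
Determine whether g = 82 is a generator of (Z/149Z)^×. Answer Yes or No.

φ(149) = 149 − 1 = 148 = 2^2 · 37.
Test 82^(148/q) mod 149 for each prime factor q of 148:
82^74 ≡ 1 (mod 149)  [q = 2: ≡ 1 ✗]
82^4 ≡ 63 (mod 149)  [q = 37: ≢ 1 ✓]
Since 82^74 ≡ 1, the order of 82 divides 74 < 148, so 82 is not a primitive root.

No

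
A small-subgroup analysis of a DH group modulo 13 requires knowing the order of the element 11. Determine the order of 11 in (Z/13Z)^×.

12

Since 11 ∈ (Z/13Z)^×, its order divides φ(13) = 13 − 1 = 12 = 2^2 · 3.
Divisors of 12: 1, 2, 3, 4, 6, 12.
Test each divisor d:
11^1 ≡ 11 (mod 13)
11^2 ≡ 4 (mod 13)
11^3 ≡ 5 (mod 13)
11^4 ≡ 3 (mod 13)
11^6 ≡ 12 (mod 13)
11^12 ≡ 1 (mod 13) ✓
The smallest such exponent is 12, so the order of 11 is 12.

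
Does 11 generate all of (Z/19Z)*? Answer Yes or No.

No

φ(19) = 19 − 1 = 18 = 2 · 3^2.
An element g generates (Z/19Z)^× iff g^(18/q) ≢ 1 (mod 19) for each prime q ∈ {2, 3}.
11^9 ≡ 1 (mod 19)  [q = 2: ≡ 1 ✗]
11^6 ≡ 1 (mod 19)  [q = 3: ≡ 1 ✗]
The check at q = 2 fails, so 11 generates a proper subgroup.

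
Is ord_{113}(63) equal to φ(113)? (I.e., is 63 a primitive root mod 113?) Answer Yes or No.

φ(113) = 113 − 1 = 112 = 2^4 · 7.
An element g generates (Z/113Z)^× iff g^(112/q) ≢ 1 (mod 113) for each prime q ∈ {2, 7}.
63^56 ≡ 1 (mod 113)  [q = 2: ≡ 1 ✗]
63^16 ≡ 16 (mod 113)  [q = 7: ≢ 1 ✓]
Since 63^56 ≡ 1, the order of 63 divides 56 < 112, so 63 is not a primitive root.

No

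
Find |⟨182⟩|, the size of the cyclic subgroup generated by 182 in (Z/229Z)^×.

228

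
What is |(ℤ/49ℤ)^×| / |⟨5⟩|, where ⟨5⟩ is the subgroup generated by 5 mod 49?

1

The order of 5 must divide φ(49) = φ(7^2) = 7·(7−1) = 42 = 2 · 3 · 7.
Divisors of 42: 1, 2, 3, 6, 7, 14, 21, 42.
Compute 5^d (mod 49) for the divisors d until we hit 1:
5^1 ≡ 5 (mod 49)
5^2 ≡ 25 (mod 49)
5^3 ≡ 27 (mod 49)
5^6 ≡ 43 (mod 49)
5^7 ≡ 19 (mod 49)
5^14 ≡ 18 (mod 49)
5^21 ≡ 48 (mod 49)
5^42 ≡ 1 (mod 49) ✓
The order of 5 is 42, so the subgroup it generates has 42 elements.
The index is φ(49) / ord(5) = 42 / 42 = 1.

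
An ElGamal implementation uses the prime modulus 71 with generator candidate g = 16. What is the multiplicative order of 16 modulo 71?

The order of 16 must divide φ(71) = 71 − 1 = 70 = 2 · 5 · 7.
Divisors of 70: 1, 2, 5, 7, 10, 14, 35, 70.
Evaluate successive powers at the divisors of 70:
16^1 ≡ 16
16^2 ≡ 43
16^5 ≡ 48
16^7 ≡ 5
16^10 ≡ 32
16^14 ≡ 25
16^35 ≡ 1
Hence ord(16) = 35.

35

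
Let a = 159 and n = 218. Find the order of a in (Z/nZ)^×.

108

By Lagrange's theorem, ord_218(159) divides φ(218) = φ(2)·φ(109) = 1·108 = 108 = 2^2 · 3^3.
Divisors of 108: 1, 2, 3, 4, 6, 9, 12, 18, 27, 36, 54, 108.
Test each divisor d:
159^1 ≡ 159
159^2 ≡ 211
159^3 ≡ 195
159^4 ≡ 49
159^6 ≡ 93
159^9 ≡ 41
159^12 ≡ 147
159^18 ≡ 155
159^27 ≡ 33
159^36 ≡ 45
159^54 ≡ 217
159^108 ≡ 1
Hence ord(159) = 108.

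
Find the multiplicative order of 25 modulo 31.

3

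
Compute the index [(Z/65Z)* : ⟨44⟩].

ord(44) | φ(65) = φ(5·13) = (5−1)·(13−1) = 4·12 = 48 = 2^4 · 3.
Divisors of 48: 1, 2, 3, 4, 6, 8, 12, 16, 24, 48.
Evaluate successive powers at the divisors of 48:
44^1 ≡ 44 (mod 65)
44^2 ≡ 51 (mod 65)
44^3 ≡ 34 (mod 65)
44^4 ≡ 1 (mod 65) ✓
The order of 44 is 4, so the subgroup it generates has 4 elements.
Index = |(Z/65Z)^×| / |⟨44⟩| = 48 / 4 = 12.

12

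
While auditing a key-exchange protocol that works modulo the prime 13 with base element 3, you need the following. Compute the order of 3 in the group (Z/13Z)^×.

3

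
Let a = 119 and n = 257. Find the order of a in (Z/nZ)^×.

256

The order of 119 must divide φ(257) = 257 − 1 = 256 = 2^8.
Divisors of 256: 1, 2, 4, 8, 16, 32, 64, 128, 256.
Compute 119^d (mod 257) for the divisors d until we hit 1:
119^1 ≡ 119 (mod 257)
119^2 ≡ 26 (mod 257)
119^4 ≡ 162 (mod 257)
119^8 ≡ 30 (mod 257)
119^16 ≡ 129 (mod 257)
119^32 ≡ 193 (mod 257)
119^64 ≡ 241 (mod 257)
119^128 ≡ 256 (mod 257)
119^256 ≡ 1 (mod 257) ✓
Hence ord(119) = 256.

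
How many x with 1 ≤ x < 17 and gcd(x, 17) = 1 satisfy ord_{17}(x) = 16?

8

φ(17) = 17 − 1 = 16 = 2^4.
In a cyclic group of order 16, there are φ(d) elements of order d for each divisor d of 16, and zero for non-divisors.
16 = 2^4 divides 16, and φ(16) = 8.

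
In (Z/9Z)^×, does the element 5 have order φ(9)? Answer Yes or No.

φ(9) = φ(3^2) = 3·(3−1) = 6 = 2 · 3.
Test 5^(6/q) mod 9 for each prime factor q of 6:
5^3 ≡ 8 (mod 9)  [q = 2: ≢ 1 ✓]
5^2 ≡ 7 (mod 9)  [q = 3: ≢ 1 ✓]
None equal 1, so ord_9(5) = 6: 5 is a primitive root.

Yes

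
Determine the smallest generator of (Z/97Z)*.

φ(97) = 97 − 1 = 96 = 2^5 · 3.
g is a primitive root iff g^(96/q) ≢ 1 (mod 97) for each prime q ∈ {2, 3}.
g = 2: 2^48 ≡ 1 — hits 1, so not a primitive root.
g = 3: 3^48 ≡ 1 — hits 1, so not a primitive root.
g = 4: 4^48 ≡ 1 — hits 1, so not a primitive root.
g = 5: 5^48 ≡ 96; 5^32 ≡ 35 — none is 1, so 5 is a primitive root.
So 5 is the smallest generator of (Z/97Z)^×.

5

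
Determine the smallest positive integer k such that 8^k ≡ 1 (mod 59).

58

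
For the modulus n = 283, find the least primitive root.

3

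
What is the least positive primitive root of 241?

7

φ(241) = 241 − 1 = 240 = 2^4 · 3 · 5.
g is a primitive root iff g^(240/q) ≢ 1 (mod 241) for each prime q ∈ {2, 3, 5}.
g = 2: 2^120 ≡ 1 — hits 1, so not a primitive root.
g = 3: 3^120 ≡ 1 — hits 1, so not a primitive root.
g = 4: 4^120 ≡ 1 — hits 1, so not a primitive root.
g = 5: 5^120 ≡ 1 — hits 1, so not a primitive root.
g = 6: 6^120 ≡ 1 — hits 1, so not a primitive root.
g = 7: 7^120 ≡ 240; 7^80 ≡ 15; 7^48 ≡ 91 — none is 1, so 7 is a primitive root.
So 7 is the smallest generator of (Z/241Z)^×.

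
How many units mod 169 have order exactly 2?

1

φ(169) = φ(13^2) = 13·(13−1) = 156 = 2^2 · 3 · 13.
Since (Z/169Z)^× is cyclic of order 156, the number of elements of order d is φ(d) when d | 156 and 0 otherwise.
2 | 156, and φ(2) = 2 − 1 = 1.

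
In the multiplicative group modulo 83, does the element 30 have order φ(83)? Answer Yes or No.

No

φ(83) = 83 − 1 = 82 = 2 · 41.
Test 30^(82/q) mod 83 for each prime factor q of 82:
30^41 ≡ 1 (mod 83)  [q = 2: ≡ 1 ✗]
30^2 ≡ 70 (mod 83)  [q = 41: ≢ 1 ✓]
The check at q = 2 fails, so 30 generates a proper subgroup.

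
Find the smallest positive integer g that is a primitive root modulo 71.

7

φ(71) = 71 − 1 = 70 = 2 · 5 · 7.
Test candidates g = 2, 3, … against the prime factors q ∈ {2, 5, 7} of φ(71): g is a generator iff g^(70/q) ≢ 1 for every such q.
g = 2: 2^35 ≡ 1 — hits 1, so not a primitive root.
g = 3: 3^35 ≡ 1 — hits 1, so not a primitive root.
g = 4: 4^35 ≡ 1 — hits 1, so not a primitive root.
g = 5: 5^35 ≡ 1 — hits 1, so not a primitive root.
g = 6: 6^35 ≡ 1 — hits 1, so not a primitive root.
g = 7: 7^35 ≡ 70; 7^14 ≡ 54; 7^10 ≡ 45 — none is 1, so 7 is a primitive root.
Hence the least primitive root of 71 is 7.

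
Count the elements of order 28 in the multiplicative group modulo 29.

φ(29) = 29 − 1 = 28 = 2^2 · 7.
Since (Z/29Z)^× is cyclic of order 28, the number of elements of order d is φ(d) when d | 28 and 0 otherwise.
28 = 2^2 · 7 divides 28, and φ(28) = 12.

12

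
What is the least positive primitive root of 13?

φ(13) = 13 − 1 = 12 = 2^2 · 3.
Test candidates g = 2, 3, … against the prime factors q ∈ {2, 3} of φ(13): g is a generator iff g^(12/q) ≢ 1 for every such q.
g = 2: 2^6 ≡ 12; 2^4 ≡ 3 — none is 1, so 2 is a primitive root.
So 2 is the smallest generator of (Z/13Z)^×.

2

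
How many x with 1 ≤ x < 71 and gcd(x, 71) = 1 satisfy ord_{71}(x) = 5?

φ(71) = 71 − 1 = 70 = 2 · 5 · 7.
(Z/71Z)^× is cyclic (|G| = 70); a cyclic group of order m has exactly φ(d) elements of each order d | m, and none otherwise.
5 | 70, and φ(5) = 5 − 1 = 4.

4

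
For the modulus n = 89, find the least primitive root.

3

φ(89) = 89 − 1 = 88 = 2^3 · 11.
Test candidates g = 2, 3, … against the prime factors q ∈ {2, 11} of φ(89): g is a generator iff g^(88/q) ≢ 1 for every such q.
g = 2: 2^44 ≡ 1 — hits 1, so not a primitive root.
g = 3: 3^44 ≡ 88; 3^8 ≡ 64 — none is 1, so 3 is a primitive root.
So 3 is the smallest generator of (Z/89Z)^×.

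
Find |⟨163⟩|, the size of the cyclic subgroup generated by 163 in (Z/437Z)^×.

33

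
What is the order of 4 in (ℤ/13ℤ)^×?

The order of 4 must divide φ(13) = 13 − 1 = 12 = 2^2 · 3.
Divisors of 12: 1, 2, 3, 4, 6, 12.
Evaluate successive powers at the divisors of 12:
4^1 ≡ 4
4^2 ≡ 3
4^3 ≡ 12
4^4 ≡ 9
4^6 ≡ 1
Therefore the multiplicative order of 4 modulo 13 is 6.

6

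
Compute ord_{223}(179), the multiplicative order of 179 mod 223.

111

ord(179) | φ(223) = 223 − 1 = 222 = 2 · 3 · 37.
Divisors of 222: 1, 2, 3, 6, 37, 74, 111, 222.
Compute 179^d (mod 223) for the divisors d until we hit 1:
179^1 ≡ 179 (mod 223)
179^2 ≡ 152 (mod 223)
179^3 ≡ 2 (mod 223)
179^6 ≡ 4 (mod 223)
179^37 ≡ 183 (mod 223)
179^74 ≡ 39 (mod 223)
179^111 ≡ 1 (mod 223) ✓
Therefore the multiplicative order of 179 modulo 223 is 111.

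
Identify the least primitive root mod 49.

3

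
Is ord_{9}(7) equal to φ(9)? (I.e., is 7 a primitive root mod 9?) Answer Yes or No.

No

φ(9) = φ(3^2) = 3·(3−1) = 6 = 2 · 3.
An element g generates (Z/9Z)^× iff g^(6/q) ≢ 1 (mod 9) for each prime q ∈ {2, 3}.
7^3 ≡ 1 (mod 9)  [q = 2: ≡ 1 ✗]
7^2 ≡ 4 (mod 9)  [q = 3: ≢ 1 ✓]
The check at q = 2 fails, so 7 generates a proper subgroup.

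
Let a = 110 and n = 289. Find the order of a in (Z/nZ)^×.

Since 110 ∈ (Z/289Z)^×, its order divides φ(289) = φ(17^2) = 17·(17−1) = 272 = 2^4 · 17.
Divisors of 272: 1, 2, 4, 8, 16, 17, 34, 68, 136, 272.
Evaluate successive powers at the divisors of 272:
110^1 ≡ 110 (mod 289)
110^2 ≡ 251 (mod 289)
110^4 ≡ 288 (mod 289)
110^8 ≡ 1 (mod 289) ✓
The smallest such exponent is 8, so the order of 110 is 8.

8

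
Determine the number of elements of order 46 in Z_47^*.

22

φ(47) = 47 − 1 = 46 = 2 · 23.
Since (Z/47Z)^× is cyclic of order 46, the number of elements of order d is φ(d) when d | 46 and 0 otherwise.
46 = 2 · 23 divides 46, and φ(46) = 22.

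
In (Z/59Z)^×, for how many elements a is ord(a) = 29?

28

φ(59) = 59 − 1 = 58 = 2 · 29.
(Z/59Z)^× is cyclic (|G| = 58); a cyclic group of order m has exactly φ(d) elements of each order d | m, and none otherwise.
29 | 58, and φ(29) = 29 − 1 = 28.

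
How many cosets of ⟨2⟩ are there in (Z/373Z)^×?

1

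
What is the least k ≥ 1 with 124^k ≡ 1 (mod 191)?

190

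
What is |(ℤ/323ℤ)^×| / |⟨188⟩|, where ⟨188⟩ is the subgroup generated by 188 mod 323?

32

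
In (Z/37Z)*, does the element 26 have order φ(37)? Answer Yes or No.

φ(37) = 37 − 1 = 36 = 2^2 · 3^2.
It suffices to check that the order of 26 is not a proper divisor of 36: compute 26^(36/q) for q ∈ {2, 3}.
26^18 ≡ 1 (mod 37)  [q = 2: ≡ 1 ✗]
26^12 ≡ 1 (mod 37)  [q = 3: ≡ 1 ✗]
Since 26^18 ≡ 1, the order of 26 divides 18 < 36, so 26 is not a primitive root.

No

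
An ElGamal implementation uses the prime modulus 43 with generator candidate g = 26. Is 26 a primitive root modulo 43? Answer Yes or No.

Yes

φ(43) = 43 − 1 = 42 = 2 · 3 · 7.
Test 26^(42/q) mod 43 for each prime factor q of 42:
26^21 ≡ 42 (mod 43)  [q = 2: ≢ 1 ✓]
26^14 ≡ 6 (mod 43)  [q = 3: ≢ 1 ✓]
26^6 ≡ 35 (mod 43)  [q = 7: ≢ 1 ✓]
All checks pass, so 26 has order 42 and is a primitive root modulo 43.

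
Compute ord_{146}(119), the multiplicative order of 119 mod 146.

By Lagrange's theorem, ord_146(119) divides φ(146) = φ(2)·φ(73) = 1·72 = 72 = 2^3 · 3^2.
Divisors of 72: 1, 2, 3, 4, 6, 8, 9, 12, 18, 24, 36, 72.
Check 119^d mod 146 for each divisor in increasing order:
119^1 ≡ 119 (mod 146)
119^2 ≡ 145 (mod 146)
119^3 ≡ 27 (mod 146)
119^4 ≡ 1 (mod 146) ✓
Therefore the multiplicative order of 119 modulo 146 is 4.

4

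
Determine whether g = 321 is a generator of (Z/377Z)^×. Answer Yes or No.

No

377 = 13 · 29 is a product of two distinct odd primes, so (Z/377Z)^× ≅ (Z/13Z)^× × (Z/29Z)^× is not cyclic.
No primitive root modulo 377 exists; in particular 321 is not one.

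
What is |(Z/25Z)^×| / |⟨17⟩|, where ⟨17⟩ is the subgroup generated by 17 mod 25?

The order of 17 must divide φ(25) = φ(5^2) = 5·(5−1) = 20 = 2^2 · 5.
Divisors of 20: 1, 2, 4, 5, 10, 20.
Compute 17^d (mod 25) for the divisors d until we hit 1:
17^1 ≡ 17
17^2 ≡ 14
17^4 ≡ 21
17^5 ≡ 7
17^10 ≡ 24
17^20 ≡ 1
So ord_25(17) = 20, hence |⟨17⟩| = 20.
[(Z/25Z)^× : ⟨17⟩] = 20/20 = 1.

1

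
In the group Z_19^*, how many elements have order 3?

2

φ(19) = 19 − 1 = 18 = 2 · 3^2.
Since (Z/19Z)^× is cyclic of order 18, the number of elements of order d is φ(d) when d | 18 and 0 otherwise.
3 | 18, and φ(3) = 3 − 1 = 2.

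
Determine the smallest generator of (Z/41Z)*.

φ(41) = 41 − 1 = 40 = 2^3 · 5.
g is a primitive root iff g^(40/q) ≢ 1 (mod 41) for each prime q ∈ {2, 5}.
g = 2: 2^20 ≡ 1 — hits 1, so not a primitive root.
g = 3: 3^20 ≡ 40; 3^8 ≡ 1 — hits 1, so not a primitive root.
g = 4: 4^20 ≡ 1 — hits 1, so not a primitive root.
g = 5: 5^20 ≡ 1 — hits 1, so not a primitive root.
g = 6: 6^20 ≡ 40; 6^8 ≡ 10 — none is 1, so 6 is a primitive root.
Hence the least primitive root of 41 is 6.

6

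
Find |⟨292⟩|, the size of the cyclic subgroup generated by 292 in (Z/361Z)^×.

3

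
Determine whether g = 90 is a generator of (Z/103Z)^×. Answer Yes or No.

φ(103) = 103 − 1 = 102 = 2 · 3 · 17.
It suffices to check that the order of 90 is not a proper divisor of 102: compute 90^(102/q) for q ∈ {2, 3, 17}.
90^51 ≡ 102 (mod 103)  [q = 2: ≢ 1 ✓]
90^34 ≡ 1 (mod 103)  [q = 3: ≡ 1 ✗]
90^6 ≡ 23 (mod 103)  [q = 17: ≢ 1 ✓]
90^34 ≡ 1 shows ord(90) | 34, strictly less than φ(103); not a primitive root.

No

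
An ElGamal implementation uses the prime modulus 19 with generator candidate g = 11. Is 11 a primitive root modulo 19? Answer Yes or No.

No

φ(19) = 19 − 1 = 18 = 2 · 3^2.
An element g generates (Z/19Z)^× iff g^(18/q) ≢ 1 (mod 19) for each prime q ∈ {2, 3}.
11^9 ≡ 1 (mod 19)  [q = 2: ≡ 1 ✗]
11^6 ≡ 1 (mod 19)  [q = 3: ≡ 1 ✗]
Since 11^9 ≡ 1, the order of 11 divides 9 < 18, so 11 is not a primitive root.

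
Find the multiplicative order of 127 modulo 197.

ord(127) | φ(197) = 197 − 1 = 196 = 2^2 · 7^2.
Divisors of 196: 1, 2, 4, 7, 14, 28, 49, 98, 196.
Test each divisor d:
127^1 ≡ 127
127^2 ≡ 172
127^4 ≡ 34
127^7 ≡ 6
127^14 ≡ 36
127^28 ≡ 114
127^49 ≡ 196
127^98 ≡ 1
The smallest such exponent is 98, so the order of 127 is 98.

98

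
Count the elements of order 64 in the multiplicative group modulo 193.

φ(193) = 193 − 1 = 192 = 2^6 · 3.
In a cyclic group of order 192, there are φ(d) elements of order d for each divisor d of 192, and zero for non-divisors.
64 = 2^6 divides 192, and φ(64) = 32.

32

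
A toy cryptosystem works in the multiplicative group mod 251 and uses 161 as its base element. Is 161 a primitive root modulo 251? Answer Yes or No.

φ(251) = 251 − 1 = 250 = 2 · 5^3.
Test 161^(250/q) mod 251 for each prime factor q of 250:
161^125 ≡ 1 (mod 251)  [q = 2: ≡ 1 ✗]
161^50 ≡ 20 (mod 251)  [q = 5: ≢ 1 ✓]
Since 161^125 ≡ 1, the order of 161 divides 125 < 250, so 161 is not a primitive root.

No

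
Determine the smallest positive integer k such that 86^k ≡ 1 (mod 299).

44

ord(86) | φ(299) = φ(13·23) = (13−1)·(23−1) = 12·22 = 264 = 2^3 · 3 · 11.
Divisors of 264: 1, 2, 3, 4, 6, 8, 11, 12, 22, 24, 33, 44, 66, 88, 132, 264.
Evaluate successive powers at the divisors of 264:
86^1 ≡ 86 (mod 299)
86^2 ≡ 220 (mod 299)
86^3 ≡ 83 (mod 299)
86^4 ≡ 261 (mod 299)
86^6 ≡ 12 (mod 299)
86^8 ≡ 248 (mod 299)
86^11 ≡ 252 (mod 299)
86^12 ≡ 144 (mod 299)
86^22 ≡ 116 (mod 299)
86^24 ≡ 105 (mod 299)
86^33 ≡ 229 (mod 299)
86^44 ≡ 1 (mod 299) ✓
The smallest such exponent is 44, so the order of 86 is 44.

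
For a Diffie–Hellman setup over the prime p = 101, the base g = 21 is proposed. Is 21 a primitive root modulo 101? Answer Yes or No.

No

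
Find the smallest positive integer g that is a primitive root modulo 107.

φ(107) = 107 − 1 = 106 = 2 · 53.
g is a primitive root iff g^(106/q) ≢ 1 (mod 107) for each prime q ∈ {2, 53}.
g = 2: 2^53 ≡ 106; 2^2 ≡ 4 — none is 1, so 2 is a primitive root.
Hence the least primitive root of 107 is 2.

2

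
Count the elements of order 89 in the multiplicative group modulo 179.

88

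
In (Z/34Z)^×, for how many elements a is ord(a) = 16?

φ(34) = φ(2)·φ(17) = 1·16 = 16 = 2^4.
In a cyclic group of order 16, there are φ(d) elements of order d for each divisor d of 16, and zero for non-divisors.
16 = 2^4 divides 16, and φ(16) = 8.

8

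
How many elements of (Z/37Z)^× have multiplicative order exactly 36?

12

φ(37) = 37 − 1 = 36 = 2^2 · 3^2.
In a cyclic group of order 36, there are φ(d) elements of order d for each divisor d of 36, and zero for non-divisors.
36 = 2^2 · 3^2 divides 36, and φ(36) = 12.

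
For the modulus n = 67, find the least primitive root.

2

φ(67) = 67 − 1 = 66 = 2 · 3 · 11.
Test candidates g = 2, 3, … against the prime factors q ∈ {2, 3, 11} of φ(67): g is a generator iff g^(66/q) ≢ 1 for every such q.
g = 2: 2^33 ≡ 66; 2^22 ≡ 37; 2^6 ≡ 64 — none is 1, so 2 is a primitive root.
Hence the least primitive root of 67 is 2.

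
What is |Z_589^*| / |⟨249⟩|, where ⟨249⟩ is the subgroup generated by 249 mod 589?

Since 249 ∈ (Z/589Z)^×, its order divides φ(589) = φ(19·31) = (19−1)·(31−1) = 18·30 = 540 = 2^2 · 3^3 · 5.
Divisors of 540: 1, 2, 3, 4, 5, 6, 9, 10, 12, 15, 18, 20, 27, 30, 36, 45, 54, 60, 90, 108, 135, 180, 270, 540.
Check 249^d mod 589 for each divisor in increasing order:
249^1 ≡ 249 (mod 589)
249^2 ≡ 156 (mod 589)
249^3 ≡ 559 (mod 589)
249^4 ≡ 187 (mod 589)
249^5 ≡ 32 (mod 589)
249^6 ≡ 311 (mod 589)
249^9 ≡ 94 (mod 589)
249^10 ≡ 435 (mod 589)
249^12 ≡ 125 (mod 589)
249^15 ≡ 373 (mod 589)
249^18 ≡ 1 (mod 589) ✓
The order of 249 is 18, so the subgroup it generates has 18 elements.
[(Z/589Z)^× : ⟨249⟩] = 540/18 = 30.

30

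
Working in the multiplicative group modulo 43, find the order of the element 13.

21

ord(13) | φ(43) = 43 − 1 = 42 = 2 · 3 · 7.
Divisors of 42: 1, 2, 3, 6, 7, 14, 21, 42.
Test each divisor d:
13^1 ≡ 13 (mod 43)
13^2 ≡ 40 (mod 43)
13^3 ≡ 4 (mod 43)
13^6 ≡ 16 (mod 43)
13^7 ≡ 36 (mod 43)
13^14 ≡ 6 (mod 43)
13^21 ≡ 1 (mod 43) ✓
So ord_43(13) = 21.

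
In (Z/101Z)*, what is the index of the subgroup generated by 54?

ord(54) | φ(101) = 101 − 1 = 100 = 2^2 · 5^2.
Divisors of 100: 1, 2, 4, 5, 10, 20, 25, 50, 100.
Evaluate successive powers at the divisors of 100:
54^1 ≡ 54
54^2 ≡ 88
54^4 ≡ 68
54^5 ≡ 36
54^10 ≡ 84
54^20 ≡ 87
54^25 ≡ 1
So ord_101(54) = 25, hence |⟨54⟩| = 25.
The index is φ(101) / ord(54) = 100 / 25 = 4.

4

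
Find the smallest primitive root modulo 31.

φ(31) = 31 − 1 = 30 = 2 · 3 · 5.
Test candidates g = 2, 3, … against the prime factors q ∈ {2, 3, 5} of φ(31): g is a generator iff g^(30/q) ≢ 1 for every such q.
g = 2: 2^15 ≡ 1 — hits 1, so not a primitive root.
g = 3: 3^15 ≡ 30; 3^10 ≡ 25; 3^6 ≡ 16 — none is 1, so 3 is a primitive root.
So 3 is the smallest generator of (Z/31Z)^×.

3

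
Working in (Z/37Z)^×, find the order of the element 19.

36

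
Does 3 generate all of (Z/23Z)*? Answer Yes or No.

No

φ(23) = 23 − 1 = 22 = 2 · 11.
It suffices to check that the order of 3 is not a proper divisor of 22: compute 3^(22/q) for q ∈ {2, 11}.
3^11 ≡ 1 (mod 23)  [q = 2: ≡ 1 ✗]
3^2 ≡ 9 (mod 23)  [q = 11: ≢ 1 ✓]
3^11 ≡ 1 shows ord(3) | 11, strictly less than φ(23); not a primitive root.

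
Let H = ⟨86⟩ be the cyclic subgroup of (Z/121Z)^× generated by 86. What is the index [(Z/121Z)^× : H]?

The order of 86 must divide φ(121) = φ(11^2) = 11·(11−1) = 110 = 2 · 5 · 11.
Divisors of 110: 1, 2, 5, 10, 11, 22, 55, 110.
Test each divisor d:
86^1 ≡ 86 (mod 121)
86^2 ≡ 15 (mod 121)
86^5 ≡ 111 (mod 121)
86^10 ≡ 100 (mod 121)
86^11 ≡ 9 (mod 121)
86^22 ≡ 81 (mod 121)
86^55 ≡ 1 (mod 121) ✓
The order of 86 is 55, so the subgroup it generates has 55 elements.
The index is φ(121) / ord(86) = 110 / 55 = 2.

2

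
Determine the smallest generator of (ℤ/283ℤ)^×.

3

φ(283) = 283 − 1 = 282 = 2 · 3 · 47.
g is a primitive root iff g^(282/q) ≢ 1 (mod 283) for each prime q ∈ {2, 3, 47}.
g = 2: 2^141 ≡ 282; 2^94 ≡ 1 — hits 1, so not a primitive root.
g = 3: 3^141 ≡ 282; 3^94 ≡ 238; 3^6 ≡ 163 — none is 1, so 3 is a primitive root.
Hence the least primitive root of 283 is 3.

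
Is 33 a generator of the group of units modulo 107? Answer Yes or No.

No

φ(107) = 107 − 1 = 106 = 2 · 53.
It suffices to check that the order of 33 is not a proper divisor of 106: compute 33^(106/q) for q ∈ {2, 53}.
33^53 ≡ 1 (mod 107)  [q = 2: ≡ 1 ✗]
33^2 ≡ 19 (mod 107)  [q = 53: ≢ 1 ✓]
The check at q = 2 fails, so 33 generates a proper subgroup.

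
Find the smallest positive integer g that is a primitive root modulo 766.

φ(766) = φ(2)·φ(383) = 1·382 = 382 = 2 · 191.
g is a primitive root iff g^(382/q) ≢ 1 (mod 766) for each prime q ∈ {2, 191}.
g = 2: gcd(2, 766) = 2 > 1, not a unit — skip.
g = 3: 3^191 ≡ 1 — hits 1, so not a primitive root.
g = 4: gcd(4, 766) = 2 > 1, not a unit — skip.
g = 5: 5^191 ≡ 765; 5^2 ≡ 25 — none is 1, so 5 is a primitive root.
The smallest primitive root modulo 766 is 5.

5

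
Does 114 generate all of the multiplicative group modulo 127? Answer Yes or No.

Yes

φ(127) = 127 − 1 = 126 = 2 · 3^2 · 7.
Test 114^(126/q) mod 127 for each prime factor q of 126:
114^63 ≡ 126 (mod 127)  [q = 2: ≢ 1 ✓]
114^42 ≡ 107 (mod 127)  [q = 3: ≢ 1 ✓]
114^18 ≡ 64 (mod 127)  [q = 7: ≢ 1 ✓]
Every test exponent gives a nontrivial residue, hence 114 generates the full group.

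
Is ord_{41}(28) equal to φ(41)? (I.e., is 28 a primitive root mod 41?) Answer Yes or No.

Yes

φ(41) = 41 − 1 = 40 = 2^3 · 5.
It suffices to check that the order of 28 is not a proper divisor of 40: compute 28^(40/q) for q ∈ {2, 5}.
28^20 ≡ 40 (mod 41)  [q = 2: ≢ 1 ✓]
28^8 ≡ 10 (mod 41)  [q = 5: ≢ 1 ✓]
Every test exponent gives a nontrivial residue, hence 28 generates the full group.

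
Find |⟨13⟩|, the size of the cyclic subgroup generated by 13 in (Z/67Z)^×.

66

By Lagrange's theorem, ord_67(13) divides φ(67) = 67 − 1 = 66 = 2 · 3 · 11.
Divisors of 66: 1, 2, 3, 6, 11, 22, 33, 66.
Evaluate successive powers at the divisors of 66:
13^1 ≡ 13 (mod 67)
13^2 ≡ 35 (mod 67)
13^3 ≡ 53 (mod 67)
13^6 ≡ 62 (mod 67)
13^11 ≡ 38 (mod 67)
13^22 ≡ 37 (mod 67)
13^33 ≡ 66 (mod 67)
13^66 ≡ 1 (mod 67) ✓
Hence ord(13) = 66.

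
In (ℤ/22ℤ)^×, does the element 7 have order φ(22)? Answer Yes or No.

φ(22) = φ(2)·φ(11) = 1·10 = 10 = 2 · 5.
Test 7^(10/q) mod 22 for each prime factor q of 10:
7^5 ≡ 21 (mod 22)  [q = 2: ≢ 1 ✓]
7^2 ≡ 5 (mod 22)  [q = 5: ≢ 1 ✓]
None equal 1, so ord_22(7) = 10: 7 is a primitive root.

Yes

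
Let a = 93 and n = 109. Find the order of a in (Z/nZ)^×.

18

ord(93) | φ(109) = 109 − 1 = 108 = 2^2 · 3^3.
Divisors of 108: 1, 2, 3, 4, 6, 9, 12, 18, 27, 36, 54, 108.
Compute 93^d (mod 109) for the divisors d until we hit 1:
93^1 ≡ 93 (mod 109)
93^2 ≡ 38 (mod 109)
93^3 ≡ 46 (mod 109)
93^4 ≡ 27 (mod 109)
93^6 ≡ 45 (mod 109)
93^9 ≡ 108 (mod 109)
93^12 ≡ 63 (mod 109)
93^18 ≡ 1 (mod 109) ✓
Therefore the multiplicative order of 93 modulo 109 is 18.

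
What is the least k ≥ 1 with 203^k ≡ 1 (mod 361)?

342

The order of 203 must divide φ(361) = φ(19^2) = 19·(19−1) = 342 = 2 · 3^2 · 19.
Divisors of 342: 1, 2, 3, 6, 9, 18, 19, 38, 57, 114, 171, 342.
Compute 203^d (mod 361) for the divisors d until we hit 1:
203^1 ≡ 203
203^2 ≡ 55
203^3 ≡ 335
203^6 ≡ 315
203^9 ≡ 113
203^18 ≡ 134
203^19 ≡ 127
203^38 ≡ 245
203^57 ≡ 69
203^114 ≡ 68
203^171 ≡ 360
203^342 ≡ 1
The smallest such exponent is 342, so the order of 203 is 342.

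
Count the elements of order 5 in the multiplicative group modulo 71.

4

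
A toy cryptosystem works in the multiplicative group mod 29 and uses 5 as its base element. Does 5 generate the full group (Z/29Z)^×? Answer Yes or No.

φ(29) = 29 − 1 = 28 = 2^2 · 7.
An element g generates (Z/29Z)^× iff g^(28/q) ≢ 1 (mod 29) for each prime q ∈ {2, 7}.
5^14 ≡ 1 (mod 29)  [q = 2: ≡ 1 ✗]
5^4 ≡ 16 (mod 29)  [q = 7: ≢ 1 ✓]
Since 5^14 ≡ 1, the order of 5 divides 14 < 28, so 5 is not a primitive root.

No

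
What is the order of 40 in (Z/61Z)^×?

12

Since 40 ∈ (Z/61Z)^×, its order divides φ(61) = 61 − 1 = 60 = 2^2 · 3 · 5.
Divisors of 60: 1, 2, 3, 4, 5, 6, 10, 12, 15, 20, 30, 60.
Evaluate successive powers at the divisors of 60:
40^1 ≡ 40 (mod 61)
40^2 ≡ 14 (mod 61)
40^3 ≡ 11 (mod 61)
40^4 ≡ 13 (mod 61)
40^5 ≡ 32 (mod 61)
40^6 ≡ 60 (mod 61)
40^10 ≡ 48 (mod 61)
40^12 ≡ 1 (mod 61) ✓
So ord_61(40) = 12.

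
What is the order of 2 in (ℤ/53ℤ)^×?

52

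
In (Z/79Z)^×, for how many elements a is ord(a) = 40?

0

φ(79) = 79 − 1 = 78 = 2 · 3 · 13.
(Z/79Z)^× is cyclic (|G| = 78); a cyclic group of order m has exactly φ(d) elements of each order d | m, and none otherwise.
Here 78 is not a multiple of 40, so there are no elements of order 40.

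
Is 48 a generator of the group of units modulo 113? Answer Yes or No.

No

φ(113) = 113 − 1 = 112 = 2^4 · 7.
48 is a primitive root mod 113 iff 48^(φ(113)/q) ≢ 1 for every prime q | φ(113), i.e. q ∈ {2, 7}.
48^56 ≡ 112 (mod 113)  [q = 2: ≢ 1 ✓]
48^16 ≡ 1 (mod 113)  [q = 7: ≡ 1 ✗]
Since 48^16 ≡ 1, the order of 48 divides 16 < 112, so 48 is not a primitive root.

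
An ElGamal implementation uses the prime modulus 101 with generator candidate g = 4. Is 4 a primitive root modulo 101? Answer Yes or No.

No

φ(101) = 101 − 1 = 100 = 2^2 · 5^2.
It suffices to check that the order of 4 is not a proper divisor of 100: compute 4^(100/q) for q ∈ {2, 5}.
4^50 ≡ 1 (mod 101)  [q = 2: ≡ 1 ✗]
4^20 ≡ 36 (mod 101)  [q = 5: ≢ 1 ✓]
4^50 ≡ 1 shows ord(4) | 50, strictly less than φ(101); not a primitive root.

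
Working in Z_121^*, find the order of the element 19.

110

By Lagrange's theorem, ord_121(19) divides φ(121) = φ(11^2) = 11·(11−1) = 110 = 2 · 5 · 11.
Divisors of 110: 1, 2, 5, 10, 11, 22, 55, 110.
Check 19^d mod 121 for each divisor in increasing order:
19^1 ≡ 19 (mod 121)
19^2 ≡ 119 (mod 121)
19^5 ≡ 76 (mod 121)
19^10 ≡ 89 (mod 121)
19^11 ≡ 118 (mod 121)
19^22 ≡ 9 (mod 121)
19^55 ≡ 120 (mod 121)
19^110 ≡ 1 (mod 121) ✓
Hence ord(19) = 110.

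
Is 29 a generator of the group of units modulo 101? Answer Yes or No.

Yes

φ(101) = 101 − 1 = 100 = 2^2 · 5^2.
29 is a primitive root mod 101 iff 29^(φ(101)/q) ≢ 1 for every prime q | φ(101), i.e. q ∈ {2, 5}.
29^50 ≡ 100 (mod 101)  [q = 2: ≢ 1 ✓]
29^20 ≡ 95 (mod 101)  [q = 5: ≢ 1 ✓]
Every test exponent gives a nontrivial residue, hence 29 generates the full group.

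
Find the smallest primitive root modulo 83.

φ(83) = 83 − 1 = 82 = 2 · 41.
g is a primitive root iff g^(82/q) ≢ 1 (mod 83) for each prime q ∈ {2, 41}.
g = 2: 2^41 ≡ 82; 2^2 ≡ 4 — none is 1, so 2 is a primitive root.
Hence the least primitive root of 83 is 2.

2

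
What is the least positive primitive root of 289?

3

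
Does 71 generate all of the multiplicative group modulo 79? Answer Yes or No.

No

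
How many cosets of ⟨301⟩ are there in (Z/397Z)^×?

11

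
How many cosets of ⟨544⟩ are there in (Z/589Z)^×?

By Lagrange's theorem, ord_589(544) divides φ(589) = φ(19·31) = (19−1)·(31−1) = 18·30 = 540 = 2^2 · 3^3 · 5.
Divisors of 540: 1, 2, 3, 4, 5, 6, 9, 10, 12, 15, 18, 20, 27, 30, 36, 45, 54, 60, 90, 108, 135, 180, 270, 540.
Check 544^d mod 589 for each divisor in increasing order:
544^1 ≡ 544 (mod 589)
544^2 ≡ 258 (mod 589)
544^3 ≡ 170 (mod 589)
544^4 ≡ 7 (mod 589)
544^5 ≡ 274 (mod 589)
544^6 ≡ 39 (mod 589)
544^9 ≡ 151 (mod 589)
544^10 ≡ 273 (mod 589)
544^12 ≡ 343 (mod 589)
544^15 ≡ 588 (mod 589)
544^18 ≡ 419 (mod 589)
544^20 ≡ 315 (mod 589)
544^27 ≡ 246 (mod 589)
544^30 ≡ 1 (mod 589) ✓
So ord_589(544) = 30, hence |⟨544⟩| = 30.
The index is φ(589) / ord(544) = 540 / 30 = 18.

18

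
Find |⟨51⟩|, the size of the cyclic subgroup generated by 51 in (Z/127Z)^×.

By Lagrange's theorem, ord_127(51) divides φ(127) = 127 − 1 = 126 = 2 · 3^2 · 7.
Divisors of 126: 1, 2, 3, 6, 7, 9, 14, 18, 21, 42, 63, 126.
Test each divisor d:
51^1 ≡ 51 (mod 127)
51^2 ≡ 61 (mod 127)
51^3 ≡ 63 (mod 127)
51^6 ≡ 32 (mod 127)
51^7 ≡ 108 (mod 127)
51^9 ≡ 111 (mod 127)
51^14 ≡ 107 (mod 127)
51^18 ≡ 2 (mod 127)
51^21 ≡ 126 (mod 127)
51^42 ≡ 1 (mod 127) ✓
Therefore the multiplicative order of 51 modulo 127 is 42.

42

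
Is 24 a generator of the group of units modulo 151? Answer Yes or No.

No

φ(151) = 151 − 1 = 150 = 2 · 3 · 5^2.
Test 24^(150/q) mod 151 for each prime factor q of 150:
24^75 ≡ 150 (mod 151)  [q = 2: ≢ 1 ✓]
24^50 ≡ 1 (mod 151)  [q = 3: ≡ 1 ✗]
24^30 ≡ 59 (mod 151)  [q = 5: ≢ 1 ✓]
24^50 ≡ 1 shows ord(24) | 50, strictly less than φ(151); not a primitive root.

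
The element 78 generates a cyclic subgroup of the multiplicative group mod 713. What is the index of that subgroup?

By Lagrange's theorem, ord_713(78) divides φ(713) = φ(23·31) = (23−1)·(31−1) = 22·30 = 660 = 2^2 · 3 · 5 · 11.
Divisors of 660: 1, 2, 3, 4, 5, 6, 10, 11, 12, 15, 20, 22, 30, 33, 44, 55, 60, 66, 110, 132, 165, 220, 330, 660.
Check 78^d mod 713 for each divisor in increasing order:
78^1 ≡ 78 (mod 713)
78^2 ≡ 380 (mod 713)
78^3 ≡ 407 (mod 713)
78^4 ≡ 374 (mod 713)
78^5 ≡ 652 (mod 713)
78^6 ≡ 233 (mod 713)
78^10 ≡ 156 (mod 713)
78^11 ≡ 47 (mod 713)
78^12 ≡ 101 (mod 713)
78^15 ≡ 466 (mod 713)
78^20 ≡ 94 (mod 713)
78^22 ≡ 70 (mod 713)
78^30 ≡ 404 (mod 713)
78^33 ≡ 438 (mod 713)
78^44 ≡ 622 (mod 713)
78^55 ≡ 1 (mod 713) ✓
Thus |⟨78⟩| = ord(78) = 55.
The index is φ(713) / ord(78) = 660 / 55 = 12.

12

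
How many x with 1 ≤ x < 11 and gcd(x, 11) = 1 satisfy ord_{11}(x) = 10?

φ(11) = 11 − 1 = 10 = 2 · 5.
In a cyclic group of order 10, there are φ(d) elements of order d for each divisor d of 10, and zero for non-divisors.
10 = 2 · 5 divides 10, and φ(10) = 4.

4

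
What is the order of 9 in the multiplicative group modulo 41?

By Lagrange's theorem, ord_41(9) divides φ(41) = 41 − 1 = 40 = 2^3 · 5.
Divisors of 40: 1, 2, 4, 5, 8, 10, 20, 40.
Compute 9^d (mod 41) for the divisors d until we hit 1:
9^1 ≡ 9 (mod 41)
9^2 ≡ 40 (mod 41)
9^4 ≡ 1 (mod 41) ✓
Therefore the multiplicative order of 9 modulo 41 is 4.

4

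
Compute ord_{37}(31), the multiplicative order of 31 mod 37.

4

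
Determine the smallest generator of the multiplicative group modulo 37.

φ(37) = 37 − 1 = 36 = 2^2 · 3^2.
g is a primitive root iff g^(36/q) ≢ 1 (mod 37) for each prime q ∈ {2, 3}.
g = 2: 2^18 ≡ 36; 2^12 ≡ 26 — none is 1, so 2 is a primitive root.
So 2 is the smallest generator of (Z/37Z)^×.

2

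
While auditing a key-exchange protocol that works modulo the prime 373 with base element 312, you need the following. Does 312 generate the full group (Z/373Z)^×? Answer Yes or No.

φ(373) = 373 − 1 = 372 = 2^2 · 3 · 31.
Test 312^(372/q) mod 373 for each prime factor q of 372:
312^186 ≡ 372 (mod 373)  [q = 2: ≢ 1 ✓]
312^124 ≡ 284 (mod 373)  [q = 3: ≢ 1 ✓]
312^12 ≡ 289 (mod 373)  [q = 31: ≢ 1 ✓]
Every test exponent gives a nontrivial residue, hence 312 generates the full group.

Yes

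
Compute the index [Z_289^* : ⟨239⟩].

16

ord(239) | φ(289) = φ(17^2) = 17·(17−1) = 272 = 2^4 · 17.
Divisors of 272: 1, 2, 4, 8, 16, 17, 34, 68, 136, 272.
Test each divisor d:
239^1 ≡ 239 (mod 289)
239^2 ≡ 188 (mod 289)
239^4 ≡ 86 (mod 289)
239^8 ≡ 171 (mod 289)
239^16 ≡ 52 (mod 289)
239^17 ≡ 1 (mod 289) ✓
The order of 239 is 17, so the subgroup it generates has 17 elements.
[(Z/289Z)^× : ⟨239⟩] = 272/17 = 16.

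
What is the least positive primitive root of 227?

2

φ(227) = 227 − 1 = 226 = 2 · 113.
g is a primitive root iff g^(226/q) ≢ 1 (mod 227) for each prime q ∈ {2, 113}.
g = 2: 2^113 ≡ 226; 2^2 ≡ 4 — none is 1, so 2 is a primitive root.
Hence the least primitive root of 227 is 2.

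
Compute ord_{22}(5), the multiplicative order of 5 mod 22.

5

The order of 5 must divide φ(22) = φ(2)·φ(11) = 1·10 = 10 = 2 · 5.
Divisors of 10: 1, 2, 5, 10.
Check 5^d mod 22 for each divisor in increasing order:
5^1 ≡ 5
5^2 ≡ 3
5^5 ≡ 1
The smallest such exponent is 5, so the order of 5 is 5.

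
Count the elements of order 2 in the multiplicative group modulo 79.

1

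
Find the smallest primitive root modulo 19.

φ(19) = 19 − 1 = 18 = 2 · 3^2.
g is a primitive root iff g^(18/q) ≢ 1 (mod 19) for each prime q ∈ {2, 3}.
g = 2: 2^9 ≡ 18; 2^6 ≡ 7 — none is 1, so 2 is a primitive root.
The smallest primitive root modulo 19 is 2.

2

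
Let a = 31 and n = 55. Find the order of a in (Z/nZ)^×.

5

The order of 31 must divide φ(55) = φ(5·11) = (5−1)·(11−1) = 4·10 = 40 = 2^3 · 5.
Divisors of 40: 1, 2, 4, 5, 8, 10, 20, 40.
Compute 31^d (mod 55) for the divisors d until we hit 1:
31^1 ≡ 31
31^2 ≡ 26
31^4 ≡ 16
31^5 ≡ 1
Therefore the multiplicative order of 31 modulo 55 is 5.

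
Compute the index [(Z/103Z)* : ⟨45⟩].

1

ord(45) | φ(103) = 103 − 1 = 102 = 2 · 3 · 17.
Divisors of 102: 1, 2, 3, 6, 17, 34, 51, 102.
Check 45^d mod 103 for each divisor in increasing order:
45^1 ≡ 45 (mod 103)
45^2 ≡ 68 (mod 103)
45^3 ≡ 73 (mod 103)
45^6 ≡ 76 (mod 103)
45^17 ≡ 57 (mod 103)
45^34 ≡ 56 (mod 103)
45^51 ≡ 102 (mod 103)
45^102 ≡ 1 (mod 103) ✓
So ord_103(45) = 102, hence |⟨45⟩| = 102.
[(Z/103Z)^× : ⟨45⟩] = 102/102 = 1.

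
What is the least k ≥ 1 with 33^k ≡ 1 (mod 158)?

26

Since 33 ∈ (Z/158Z)^×, its order divides φ(158) = φ(2)·φ(79) = 1·78 = 78 = 2 · 3 · 13.
Divisors of 78: 1, 2, 3, 6, 13, 26, 39, 78.
Evaluate successive powers at the divisors of 78:
33^1 ≡ 33 (mod 158)
33^2 ≡ 141 (mod 158)
33^3 ≡ 71 (mod 158)
33^6 ≡ 143 (mod 158)
33^13 ≡ 157 (mod 158)
33^26 ≡ 1 (mod 158) ✓
So ord_158(33) = 26.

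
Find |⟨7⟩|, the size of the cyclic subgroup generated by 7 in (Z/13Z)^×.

The order of 7 must divide φ(13) = 13 − 1 = 12 = 2^2 · 3.
Divisors of 12: 1, 2, 3, 4, 6, 12.
Check 7^d mod 13 for each divisor in increasing order:
7^1 ≡ 7 (mod 13)
7^2 ≡ 10 (mod 13)
7^3 ≡ 5 (mod 13)
7^4 ≡ 9 (mod 13)
7^6 ≡ 12 (mod 13)
7^12 ≡ 1 (mod 13) ✓
Therefore the multiplicative order of 7 modulo 13 is 12.

12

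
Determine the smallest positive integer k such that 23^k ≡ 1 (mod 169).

6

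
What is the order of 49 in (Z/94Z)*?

23

The order of 49 must divide φ(94) = φ(2)·φ(47) = 1·46 = 46 = 2 · 23.
Divisors of 46: 1, 2, 23, 46.
Compute 49^d (mod 94) for the divisors d until we hit 1:
49^1 ≡ 49
49^2 ≡ 51
49^23 ≡ 1
The smallest such exponent is 23, so the order of 49 is 23.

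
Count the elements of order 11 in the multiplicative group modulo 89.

10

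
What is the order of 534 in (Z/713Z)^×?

330

By Lagrange's theorem, ord_713(534) divides φ(713) = φ(23·31) = (23−1)·(31−1) = 22·30 = 660 = 2^2 · 3 · 5 · 11.
Divisors of 660: 1, 2, 3, 4, 5, 6, 10, 11, 12, 15, 20, 22, 30, 33, 44, 55, 60, 66, 110, 132, 165, 220, 330, 660.
Evaluate successive powers at the divisors of 660:
534^1 ≡ 534 (mod 713)
534^2 ≡ 669 (mod 713)
534^3 ≡ 33 (mod 713)
534^4 ≡ 510 (mod 713)
534^5 ≡ 687 (mod 713)
534^6 ≡ 376 (mod 713)
534^10 ≡ 676 (mod 713)
534^11 ≡ 206 (mod 713)
534^12 ≡ 202 (mod 713)
534^15 ≡ 249 (mod 713)
534^20 ≡ 656 (mod 713)
534^22 ≡ 369 (mod 713)
534^30 ≡ 683 (mod 713)
534^33 ≡ 436 (mod 713)
534^44 ≡ 691 (mod 713)
534^55 ≡ 459 (mod 713)
534^60 ≡ 187 (mod 713)
534^66 ≡ 438 (mod 713)
534^110 ≡ 346 (mod 713)
534^132 ≡ 47 (mod 713)
534^165 ≡ 528 (mod 713)
534^220 ≡ 645 (mod 713)
534^330 ≡ 1 (mod 713) ✓
Therefore the multiplicative order of 534 modulo 713 is 330.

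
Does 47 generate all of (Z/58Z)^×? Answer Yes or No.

Yes

φ(58) = φ(2)·φ(29) = 1·28 = 28 = 2^2 · 7.
Test 47^(28/q) mod 58 for each prime factor q of 28:
47^14 ≡ 57 (mod 58)  [q = 2: ≢ 1 ✓]
47^4 ≡ 25 (mod 58)  [q = 7: ≢ 1 ✓]
Every test exponent gives a nontrivial residue, hence 47 generates the full group.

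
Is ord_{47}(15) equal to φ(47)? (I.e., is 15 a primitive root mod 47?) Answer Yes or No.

φ(47) = 47 − 1 = 46 = 2 · 23.
An element g generates (Z/47Z)^× iff g^(46/q) ≢ 1 (mod 47) for each prime q ∈ {2, 23}.
15^23 ≡ 46 (mod 47)  [q = 2: ≢ 1 ✓]
15^2 ≡ 37 (mod 47)  [q = 23: ≢ 1 ✓]
None equal 1, so ord_47(15) = 46: 15 is a primitive root.

Yes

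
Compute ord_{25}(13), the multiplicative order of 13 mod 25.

20

Since 13 ∈ (Z/25Z)^×, its order divides φ(25) = φ(5^2) = 5·(5−1) = 20 = 2^2 · 5.
Divisors of 20: 1, 2, 4, 5, 10, 20.
Check 13^d mod 25 for each divisor in increasing order:
13^1 ≡ 13 (mod 25)
13^2 ≡ 19 (mod 25)
13^4 ≡ 11 (mod 25)
13^5 ≡ 18 (mod 25)
13^10 ≡ 24 (mod 25)
13^20 ≡ 1 (mod 25) ✓
So ord_25(13) = 20.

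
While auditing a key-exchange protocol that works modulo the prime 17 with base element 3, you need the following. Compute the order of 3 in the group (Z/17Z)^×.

16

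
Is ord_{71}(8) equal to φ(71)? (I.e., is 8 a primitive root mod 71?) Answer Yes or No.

φ(71) = 71 − 1 = 70 = 2 · 5 · 7.
It suffices to check that the order of 8 is not a proper divisor of 70: compute 8^(70/q) for q ∈ {2, 5, 7}.
8^35 ≡ 1 (mod 71)  [q = 2: ≡ 1 ✗]
8^14 ≡ 57 (mod 71)  [q = 5: ≢ 1 ✓]
8^10 ≡ 20 (mod 71)  [q = 7: ≢ 1 ✓]
Since 8^35 ≡ 1, the order of 8 divides 35 < 70, so 8 is not a primitive root.

No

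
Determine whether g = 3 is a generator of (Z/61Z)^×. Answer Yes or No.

φ(61) = 61 − 1 = 60 = 2^2 · 3 · 5.
3 is a primitive root mod 61 iff 3^(φ(61)/q) ≢ 1 for every prime q | φ(61), i.e. q ∈ {2, 3, 5}.
3^30 ≡ 1 (mod 61)  [q = 2: ≡ 1 ✗]
3^20 ≡ 1 (mod 61)  [q = 3: ≡ 1 ✗]
3^12 ≡ 9 (mod 61)  [q = 5: ≢ 1 ✓]
Since 3^30 ≡ 1, the order of 3 divides 30 < 60, so 3 is not a primitive root.

No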